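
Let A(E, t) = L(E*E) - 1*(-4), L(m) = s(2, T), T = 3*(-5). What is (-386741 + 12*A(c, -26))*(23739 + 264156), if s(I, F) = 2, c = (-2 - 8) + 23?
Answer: -111320071755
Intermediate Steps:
T = -15
c = 13 (c = -10 + 23 = 13)
L(m) = 2
A(E, t) = 6 (A(E, t) = 2 - 1*(-4) = 2 + 4 = 6)
(-386741 + 12*A(c, -26))*(23739 + 264156) = (-386741 + 12*6)*(23739 + 264156) = (-386741 + 72)*287895 = -386669*287895 = -111320071755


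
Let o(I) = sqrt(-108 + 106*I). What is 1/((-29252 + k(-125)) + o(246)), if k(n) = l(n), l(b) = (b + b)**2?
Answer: 2078/69087721 - sqrt(1623)/276350884 ≈ 2.9932e-5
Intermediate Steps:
l(b) = 4*b**2 (l(b) = (2*b)**2 = 4*b**2)
k(n) = 4*n**2
1/((-29252 + k(-125)) + o(246)) = 1/((-29252 + 4*(-125)**2) + sqrt(-108 + 106*246)) = 1/((-29252 + 4*15625) + sqrt(-108 + 26076)) = 1/((-29252 + 62500) + sqrt(25968)) = 1/(33248 + 4*sqrt(1623))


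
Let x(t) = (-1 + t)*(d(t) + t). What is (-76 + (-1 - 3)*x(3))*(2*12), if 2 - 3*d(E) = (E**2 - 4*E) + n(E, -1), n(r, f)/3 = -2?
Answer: -3104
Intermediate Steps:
n(r, f) = -6 (n(r, f) = 3*(-2) = -6)
d(E) = 8/3 - E**2/3 + 4*E/3 (d(E) = 2/3 - ((E**2 - 4*E) - 6)/3 = 2/3 - (-6 + E**2 - 4*E)/3 = 2/3 + (2 - E**2/3 + 4*E/3) = 8/3 - E**2/3 + 4*E/3)
x(t) = (-1 + t)*(8/3 - t**2/3 + 7*t/3) (x(t) = (-1 + t)*((8/3 - t**2/3 + 4*t/3) + t) = (-1 + t)*(8/3 - t**2/3 + 7*t/3))
(-76 + (-1 - 3)*x(3))*(2*12) = (-76 + (-1 - 3)*(-8/3 - 1/3*3**3 + (1/3)*3 + (8/3)*3**2))*(2*12) = (-76 - 4*(-8/3 - 1/3*27 + 1 + (8/3)*9))*24 = (-76 - 4*(-8/3 - 9 + 1 + 24))*24 = (-76 - 4*40/3)*24 = (-76 - 160/3)*24 = -388/3*24 = -3104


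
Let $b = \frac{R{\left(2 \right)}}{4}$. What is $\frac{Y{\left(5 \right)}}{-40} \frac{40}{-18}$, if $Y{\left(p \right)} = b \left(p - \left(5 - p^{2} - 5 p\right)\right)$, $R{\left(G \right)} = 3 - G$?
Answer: $\frac{25}{36} \approx 0.69444$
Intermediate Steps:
$b = \frac{1}{4}$ ($b = \frac{3 - 2}{4} = \left(3 - 2\right) \frac{1}{4} = 1 \cdot \frac{1}{4} = \frac{1}{4} \approx 0.25$)
$Y{\left(p \right)} = - \frac{5}{4} + \frac{p^{2}}{4} + \frac{3 p}{2}$ ($Y{\left(p \right)} = \frac{p - \left(5 - p^{2} - 5 p\right)}{4} = \frac{p + \left(-5 + p^{2} + 5 p\right)}{4} = \frac{-5 + p^{2} + 6 p}{4} = - \frac{5}{4} + \frac{p^{2}}{4} + \frac{3 p}{2}$)
$\frac{Y{\left(5 \right)}}{-40} \frac{40}{-18} = \frac{- \frac{5}{4} + \frac{5^{2}}{4} + \frac{3}{2} \cdot 5}{-40} \frac{40}{-18} = - \frac{- \frac{5}{4} + \frac{1}{4} \cdot 25 + \frac{15}{2}}{40} \cdot 40 \left(- \frac{1}{18}\right) = - \frac{- \frac{5}{4} + \frac{25}{4} + \frac{15}{2}}{40} \left(- \frac{20}{9}\right) = \left(- \frac{1}{40}\right) \frac{25}{2} \left(- \frac{20}{9}\right) = \left(- \frac{5}{16}\right) \left(- \frac{20}{9}\right) = \frac{25}{36}$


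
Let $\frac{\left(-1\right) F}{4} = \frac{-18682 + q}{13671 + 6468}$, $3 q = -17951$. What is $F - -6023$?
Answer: $\frac{52026797}{8631} \approx 6027.9$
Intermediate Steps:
$q = - \frac{17951}{3}$ ($q = \frac{1}{3} \left(-17951\right) = - \frac{17951}{3} \approx -5983.7$)
$F = \frac{42284}{8631}$ ($F = - 4 \frac{-18682 - \frac{17951}{3}}{13671 + 6468} = - 4 \left(- \frac{73997}{3 \cdot 20139}\right) = - 4 \left(\left(- \frac{73997}{3}\right) \frac{1}{20139}\right) = \left(-4\right) \left(- \frac{10571}{8631}\right) = \frac{42284}{8631} \approx 4.8991$)
$F - -6023 = \frac{42284}{8631} - -6023 = \frac{42284}{8631} + 6023 = \frac{52026797}{8631}$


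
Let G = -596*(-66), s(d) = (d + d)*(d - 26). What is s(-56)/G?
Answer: 1148/4917 ≈ 0.23348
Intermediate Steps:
s(d) = 2*d*(-26 + d) (s(d) = (2*d)*(-26 + d) = 2*d*(-26 + d))
G = 39336
s(-56)/G = (2*(-56)*(-26 - 56))/39336 = (2*(-56)*(-82))*(1/39336) = 9184*(1/39336) = 1148/4917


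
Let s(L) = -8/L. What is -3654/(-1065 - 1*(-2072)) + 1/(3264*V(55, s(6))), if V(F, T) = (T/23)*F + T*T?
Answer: -1160930667/319919872 ≈ -3.6288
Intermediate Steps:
V(F, T) = T**2 + F*T/23 (V(F, T) = (T*(1/23))*F + T**2 = (T/23)*F + T**2 = F*T/23 + T**2 = T**2 + F*T/23)
-3654/(-1065 - 1*(-2072)) + 1/(3264*V(55, s(6))) = -3654/(-1065 - 1*(-2072)) + 1/(3264*(((-8/6)*(55 + 23*(-8/6))/23))) = -3654/(-1065 + 2072) + 1/(3264*(((-8*1/6)*(55 + 23*(-8*1/6))/23))) = -3654/1007 + 1/(3264*(((1/23)*(-4/3)*(55 + 23*(-4/3))))) = -3654*1/1007 + 1/(3264*(((1/23)*(-4/3)*(55 - 92/3)))) = -3654/1007 + 1/(3264*(((1/23)*(-4/3)*(73/3)))) = -3654/1007 + 1/(3264*(-292/207)) = -3654/1007 + (1/3264)*(-207/292) = -3654/1007 - 69/317696 = -1160930667/319919872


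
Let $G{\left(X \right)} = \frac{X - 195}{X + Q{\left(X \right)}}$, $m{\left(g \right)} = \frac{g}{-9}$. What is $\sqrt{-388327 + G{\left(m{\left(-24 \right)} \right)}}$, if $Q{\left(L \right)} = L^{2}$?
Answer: $\frac{i \sqrt{751839154}}{44} \approx 623.17 i$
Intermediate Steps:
$m{\left(g \right)} = - \frac{g}{9}$ ($m{\left(g \right)} = g \left(- \frac{1}{9}\right) = - \frac{g}{9}$)
$G{\left(X \right)} = \frac{-195 + X}{X + X^{2}}$ ($G{\left(X \right)} = \frac{X - 195}{X + X^{2}} = \frac{-195 + X}{X + X^{2}}$)
$\sqrt{-388327 + G{\left(m{\left(-24 \right)} \right)}} = \sqrt{-388327 + \frac{-195 - - \frac{8}{3}}{\left(- \frac{1}{9}\right) \left(-24\right) \left(1 - - \frac{8}{3}\right)}} = \sqrt{-388327 + \frac{-195 + \frac{8}{3}}{\frac{8}{3} \left(1 + \frac{8}{3}\right)}} = \sqrt{-388327 + \frac{3}{8} \frac{1}{\frac{11}{3}} \left(- \frac{577}{3}\right)} = \sqrt{-388327 + \frac{3}{8} \cdot \frac{3}{11} \left(- \frac{577}{3}\right)} = \sqrt{-388327 - \frac{1731}{88}} = \sqrt{- \frac{34174507}{88}} = \frac{i \sqrt{751839154}}{44}$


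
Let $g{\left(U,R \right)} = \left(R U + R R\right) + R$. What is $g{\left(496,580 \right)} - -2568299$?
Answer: $3192959$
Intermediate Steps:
$g{\left(U,R \right)} = R + R^{2} + R U$ ($g{\left(U,R \right)} = \left(R U + R^{2}\right) + R = \left(R^{2} + R U\right) + R = R + R^{2} + R U$)
$g{\left(496,580 \right)} - -2568299 = 580 \left(1 + 580 + 496\right) - -2568299 = 580 \cdot 1077 + 2568299 = 624660 + 2568299 = 3192959$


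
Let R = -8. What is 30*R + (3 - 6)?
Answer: -243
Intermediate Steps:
30*R + (3 - 6) = 30*(-8) + (3 - 6) = -240 - 3 = -243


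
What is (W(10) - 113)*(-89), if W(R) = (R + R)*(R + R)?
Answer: -25543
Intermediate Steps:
W(R) = 4*R² (W(R) = (2*R)*(2*R) = 4*R²)
(W(10) - 113)*(-89) = (4*10² - 113)*(-89) = (4*100 - 113)*(-89) = (400 - 113)*(-89) = 287*(-89) = -25543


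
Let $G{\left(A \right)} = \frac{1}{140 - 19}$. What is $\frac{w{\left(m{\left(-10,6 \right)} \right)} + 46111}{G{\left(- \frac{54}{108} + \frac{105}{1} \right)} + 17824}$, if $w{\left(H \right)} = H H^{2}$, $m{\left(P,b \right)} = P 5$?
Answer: $- \frac{9545569}{2156705} \approx -4.426$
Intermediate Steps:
$G{\left(A \right)} = \frac{1}{121}$
$m{\left(P,b \right)} = 5 P$
$w{\left(H \right)} = H^{3}$
$\frac{w{\left(m{\left(-10,6 \right)} \right)} + 46111}{G{\left(- \frac{54}{108} + \frac{105}{1} \right)} + 17824} = \frac{\left(5 \left(-10\right)\right)^{3} + 46111}{\frac{1}{121} + 17824} = \frac{\left(-50\right)^{3} + 46111}{\frac{2156705}{121}} = \left(-125000 + 46111\right) \frac{121}{2156705} = \left(-78889\right) \frac{121}{2156705} = - \frac{9545569}{2156705}$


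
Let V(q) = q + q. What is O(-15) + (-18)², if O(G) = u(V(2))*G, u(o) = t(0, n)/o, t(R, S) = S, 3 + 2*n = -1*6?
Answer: 2727/8 ≈ 340.88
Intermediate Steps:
V(q) = 2*q
n = -9/2 (n = -3/2 + (-1*6)/2 = -3/2 + (½)*(-6) = -3/2 - 3 = -9/2 ≈ -4.5000)
u(o) = -9/(2*o)
O(G) = -9*G/8 (O(G) = (-9/(2*(2*2)))*G = (-9/2/4)*G = (-9/2*¼)*G = -9*G/8)
O(-15) + (-18)² = -9/8*(-15) + (-18)² = 135/8 + 324 = 2727/8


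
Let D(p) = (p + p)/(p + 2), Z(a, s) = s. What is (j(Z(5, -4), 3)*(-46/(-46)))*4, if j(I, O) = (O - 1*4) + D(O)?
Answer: ⅘ ≈ 0.80000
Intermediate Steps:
D(p) = 2*p/(2 + p) (D(p) = (2*p)/(2 + p) = 2*p/(2 + p))
j(I, O) = -4 + O + 2*O/(2 + O) (j(I, O) = (O - 1*4) + 2*O/(2 + O) = (O - 4) + 2*O/(2 + O) = (-4 + O) + 2*O/(2 + O) = -4 + O + 2*O/(2 + O))
(j(Z(5, -4), 3)*(-46/(-46)))*4 = (((-8 + 3²)/(2 + 3))*(-46/(-46)))*4 = (((-8 + 9)/5)*(-46*(-1/46)))*4 = (((⅕)*1)*1)*4 = ((⅕)*1)*4 = (⅕)*4 = ⅘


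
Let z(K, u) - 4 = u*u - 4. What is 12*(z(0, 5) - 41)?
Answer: -192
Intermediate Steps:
z(K, u) = u² (z(K, u) = 4 + (u*u - 4) = 4 + (u² - 4) = 4 + (-4 + u²) = u²)
12*(z(0, 5) - 41) = 12*(5² - 41) = 12*(25 - 41) = 12*(-16) = -192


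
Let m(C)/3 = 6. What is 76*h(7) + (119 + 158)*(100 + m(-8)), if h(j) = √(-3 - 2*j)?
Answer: 32686 + 76*I*√17 ≈ 32686.0 + 313.36*I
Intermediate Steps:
m(C) = 18 (m(C) = 3*6 = 18)
76*h(7) + (119 + 158)*(100 + m(-8)) = 76*√(-3 - 2*7) + (119 + 158)*(100 + 18) = 76*√(-3 - 14) + 277*118 = 76*√(-17) + 32686 = 76*(I*√17) + 32686 = 76*I*√17 + 32686 = 32686 + 76*I*√17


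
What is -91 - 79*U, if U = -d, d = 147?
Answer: 11522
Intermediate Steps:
U = -147 (U = -1*147 = -147)
-91 - 79*U = -91 - 79*(-147) = -91 + 11613 = 11522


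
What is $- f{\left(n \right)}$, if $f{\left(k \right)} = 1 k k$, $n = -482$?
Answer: $-232324$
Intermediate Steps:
$f{\left(k \right)} = k^{2}$ ($f{\left(k \right)} = k k = k^{2}$)
$- f{\left(n \right)} = - \left(-482\right)^{2} = \left(-1\right) 232324 = -232324$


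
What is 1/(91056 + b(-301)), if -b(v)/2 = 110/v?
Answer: 301/27408076 ≈ 1.0982e-5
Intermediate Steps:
b(v) = -220/v
1/(91056 + b(-301)) = 1/(91056 - 220/(-301)) = 1/(91056 - 220*(-1/301)) = 1/(91056 + 220/301) = 1/(27408076/301) = 301/27408076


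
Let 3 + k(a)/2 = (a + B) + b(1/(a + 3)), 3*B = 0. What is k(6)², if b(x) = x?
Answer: 3136/81 ≈ 38.716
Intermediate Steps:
B = 0 (B = (⅓)*0 = 0)
k(a) = -6 + 2*a + 2/(3 + a) (k(a) = -6 + 2*((a + 0) + 1/(a + 3)) = -6 + 2*(a + 1/(3 + a)) = -6 + (2*a + 2/(3 + a)) = -6 + 2*a + 2/(3 + a))
k(6)² = (2*(-8 + 6²)/(3 + 6))² = (2*(-8 + 36)/9)² = (2*(⅑)*28)² = (56/9)² = 3136/81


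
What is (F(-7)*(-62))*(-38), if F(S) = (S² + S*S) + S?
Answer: 214396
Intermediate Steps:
F(S) = S + 2*S² (F(S) = (S² + S²) + S = 2*S² + S = S + 2*S²)
(F(-7)*(-62))*(-38) = (-7*(1 + 2*(-7))*(-62))*(-38) = (-7*(1 - 14)*(-62))*(-38) = (-7*(-13)*(-62))*(-38) = (91*(-62))*(-38) = -5642*(-38) = 214396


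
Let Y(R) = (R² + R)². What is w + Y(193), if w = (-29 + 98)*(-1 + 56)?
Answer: 1401907159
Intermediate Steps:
w = 3795 (w = 69*55 = 3795)
Y(R) = (R + R²)²
w + Y(193) = 3795 + 193²*(1 + 193)² = 3795 + 37249*194² = 3795 + 37249*37636 = 3795 + 1401903364 = 1401907159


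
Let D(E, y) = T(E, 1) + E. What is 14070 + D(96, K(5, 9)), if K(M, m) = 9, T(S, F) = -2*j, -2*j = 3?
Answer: 14169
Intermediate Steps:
j = -3/2 (j = -1/2*3 = -3/2 ≈ -1.5000)
T(S, F) = 3 (T(S, F) = -2*(-3/2) = 3)
D(E, y) = 3 + E
14070 + D(96, K(5, 9)) = 14070 + (3 + 96) = 14070 + 99 = 14169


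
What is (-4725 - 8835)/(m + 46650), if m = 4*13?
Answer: -6780/23351 ≈ -0.29035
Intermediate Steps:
m = 52
(-4725 - 8835)/(m + 46650) = (-4725 - 8835)/(52 + 46650) = -13560/46702 = -13560*1/46702 = -6780/23351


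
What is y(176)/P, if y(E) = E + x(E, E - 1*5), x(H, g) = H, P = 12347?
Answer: 352/12347 ≈ 0.028509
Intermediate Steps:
y(E) = 2*E (y(E) = E + E = 2*E)
y(176)/P = (2*176)/12347 = 352*(1/12347) = 352/12347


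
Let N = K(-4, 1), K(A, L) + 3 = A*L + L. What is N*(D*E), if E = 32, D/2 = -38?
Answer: 14592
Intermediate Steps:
D = -76 (D = 2*(-38) = -76)
K(A, L) = -3 + L + A*L (K(A, L) = -3 + (A*L + L) = -3 + (L + A*L) = -3 + L + A*L)
N = -6 (N = -3 + 1 - 4*1 = -3 + 1 - 4 = -6)
N*(D*E) = -(-456)*32 = -6*(-2432) = 14592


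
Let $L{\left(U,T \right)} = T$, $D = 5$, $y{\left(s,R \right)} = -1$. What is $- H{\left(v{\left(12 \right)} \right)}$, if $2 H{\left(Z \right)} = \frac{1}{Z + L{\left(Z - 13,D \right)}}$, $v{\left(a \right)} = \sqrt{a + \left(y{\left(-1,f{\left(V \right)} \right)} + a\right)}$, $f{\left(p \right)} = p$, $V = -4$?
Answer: $- \frac{5}{4} + \frac{\sqrt{23}}{4} \approx -0.051042$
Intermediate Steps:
$v{\left(a \right)} = \sqrt{-1 + 2 a}$ ($v{\left(a \right)} = \sqrt{a + \left(-1 + a\right)} = \sqrt{-1 + 2 a}$)
$H{\left(Z \right)} = \frac{1}{2 \left(5 + Z\right)}$ ($H{\left(Z \right)} = \frac{1}{2 \left(Z + 5\right)} = \frac{1}{2 \left(5 + Z\right)}$)
$- H{\left(v{\left(12 \right)} \right)} = - \frac{1}{2 \left(5 + \sqrt{-1 + 2 \cdot 12}\right)} = - \frac{1}{2 \left(5 + \sqrt{-1 + 24}\right)} = - \frac{1}{2 \left(5 + \sqrt{23}\right)}$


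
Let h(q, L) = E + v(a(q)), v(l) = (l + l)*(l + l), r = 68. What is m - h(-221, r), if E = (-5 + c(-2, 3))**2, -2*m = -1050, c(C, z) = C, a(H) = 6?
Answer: 332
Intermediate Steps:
m = 525 (m = -1/2*(-1050) = 525)
v(l) = 4*l**2 (v(l) = (2*l)*(2*l) = 4*l**2)
E = 49 (E = (-5 - 2)**2 = (-7)**2 = 49)
h(q, L) = 193 (h(q, L) = 49 + 4*6**2 = 49 + 4*36 = 49 + 144 = 193)
m - h(-221, r) = 525 - 1*193 = 525 - 193 = 332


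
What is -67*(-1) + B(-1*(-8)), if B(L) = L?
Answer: 75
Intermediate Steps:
-67*(-1) + B(-1*(-8)) = -67*(-1) - 1*(-8) = 67 + 8 = 75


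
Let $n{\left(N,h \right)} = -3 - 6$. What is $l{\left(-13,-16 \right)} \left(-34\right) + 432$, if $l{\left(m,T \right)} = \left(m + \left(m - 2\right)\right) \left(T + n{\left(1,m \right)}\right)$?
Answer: $-23368$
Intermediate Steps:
$n{\left(N,h \right)} = -9$ ($n{\left(N,h \right)} = -3 - 6 = -9$)
$l{\left(m,T \right)} = \left(-9 + T\right) \left(-2 + 2 m\right)$ ($l{\left(m,T \right)} = \left(m + \left(m - 2\right)\right) \left(T - 9\right) = \left(m + \left(-2 + m\right)\right) \left(-9 + T\right) = \left(-2 + 2 m\right) \left(-9 + T\right) = \left(-9 + T\right) \left(-2 + 2 m\right)$)
$l{\left(-13,-16 \right)} \left(-34\right) + 432 = \left(18 - -234 - -32 + 2 \left(-16\right) \left(-13\right)\right) \left(-34\right) + 432 = \left(18 + 234 + 32 + 416\right) \left(-34\right) + 432 = 700 \left(-34\right) + 432 = -23800 + 432 = -23368$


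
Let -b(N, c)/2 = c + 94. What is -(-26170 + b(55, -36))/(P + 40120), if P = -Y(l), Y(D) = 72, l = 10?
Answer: 13143/20024 ≈ 0.65636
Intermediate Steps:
b(N, c) = -188 - 2*c (b(N, c) = -2*(c + 94) = -2*(94 + c) = -188 - 2*c)
P = -72 (P = -1*72 = -72)
-(-26170 + b(55, -36))/(P + 40120) = -(-26170 + (-188 - 2*(-36)))/(-72 + 40120) = -(-26170 + (-188 + 72))/40048 = -(-26170 - 116)/40048 = -(-26286)/40048 = -1*(-13143/20024) = 13143/20024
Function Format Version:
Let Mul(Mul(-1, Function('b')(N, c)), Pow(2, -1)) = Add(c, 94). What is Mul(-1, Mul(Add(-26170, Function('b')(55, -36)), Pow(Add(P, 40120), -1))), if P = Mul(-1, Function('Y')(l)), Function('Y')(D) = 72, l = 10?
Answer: Rational(13143, 20024) ≈ 0.65636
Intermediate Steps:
Function('b')(N, c) = Add(-188, Mul(-2, c)) (Function('b')(N, c) = Mul(-2, Add(c, 94)) = Mul(-2, Add(94, c)) = Add(-188, Mul(-2, c)))
P = -72 (P = Mul(-1, 72) = -72)
Mul(-1, Mul(Add(-26170, Function('b')(55, -36)), Pow(Add(P, 40120), -1))) = Mul(-1, Mul(Add(-26170, Add(-188, Mul(-2, -36))), Pow(Add(-72, 40120), -1))) = Mul(-1, Mul(Add(-26170, Add(-188, 72)), Pow(40048, -1))) = Mul(-1, Mul(Add(-26170, -116), Rational(1, 40048))) = Mul(-1, Mul(-26286, Rational(1, 40048))) = Mul(-1, Rational(-13143, 20024)) = Rational(13143, 20024)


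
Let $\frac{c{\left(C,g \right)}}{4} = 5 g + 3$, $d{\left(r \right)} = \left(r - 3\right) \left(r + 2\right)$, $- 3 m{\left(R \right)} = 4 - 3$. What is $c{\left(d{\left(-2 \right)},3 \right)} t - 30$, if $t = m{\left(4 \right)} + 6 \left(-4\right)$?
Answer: $-1782$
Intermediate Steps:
$m{\left(R \right)} = - \frac{1}{3}$ ($m{\left(R \right)} = - \frac{4 - 3}{3} = \left(- \frac{1}{3}\right) 1 = - \frac{1}{3}$)
$d{\left(r \right)} = \left(-3 + r\right) \left(2 + r\right)$
$c{\left(C,g \right)} = 12 + 20 g$ ($c{\left(C,g \right)} = 4 \left(5 g + 3\right) = 4 \left(3 + 5 g\right) = 12 + 20 g$)
$t = - \frac{73}{3}$ ($t = - \frac{1}{3} + 6 \left(-4\right) = - \frac{1}{3} - 24 = - \frac{73}{3} \approx -24.333$)
$c{\left(d{\left(-2 \right)},3 \right)} t - 30 = \left(12 + 20 \cdot 3\right) \left(- \frac{73}{3}\right) - 30 = \left(12 + 60\right) \left(- \frac{73}{3}\right) - 30 = 72 \left(- \frac{73}{3}\right) - 30 = -1752 - 30 = -1782$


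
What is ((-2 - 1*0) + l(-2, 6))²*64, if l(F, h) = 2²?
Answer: 256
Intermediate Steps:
l(F, h) = 4
((-2 - 1*0) + l(-2, 6))²*64 = ((-2 - 1*0) + 4)²*64 = ((-2 + 0) + 4)²*64 = (-2 + 4)²*64 = 2²*64 = 4*64 = 256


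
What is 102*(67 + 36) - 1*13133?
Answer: -2627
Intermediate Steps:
102*(67 + 36) - 1*13133 = 102*103 - 13133 = 10506 - 13133 = -2627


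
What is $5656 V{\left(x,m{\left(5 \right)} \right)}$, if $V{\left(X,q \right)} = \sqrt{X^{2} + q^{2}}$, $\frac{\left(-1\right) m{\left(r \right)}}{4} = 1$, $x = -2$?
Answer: $11312 \sqrt{5} \approx 25294.0$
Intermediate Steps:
$m{\left(r \right)} = -4$ ($m{\left(r \right)} = \left(-4\right) 1 = -4$)
$5656 V{\left(x,m{\left(5 \right)} \right)} = 5656 \sqrt{\left(-2\right)^{2} + \left(-4\right)^{2}} = 5656 \sqrt{4 + 16} = 5656 \sqrt{20} = 5656 \cdot 2 \sqrt{5} = 11312 \sqrt{5}$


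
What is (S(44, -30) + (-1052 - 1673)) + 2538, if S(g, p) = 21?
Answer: -166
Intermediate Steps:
(S(44, -30) + (-1052 - 1673)) + 2538 = (21 + (-1052 - 1673)) + 2538 = (21 - 2725) + 2538 = -2704 + 2538 = -166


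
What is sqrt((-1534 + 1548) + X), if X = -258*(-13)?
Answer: 2*sqrt(842) ≈ 58.034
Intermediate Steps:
X = 3354
sqrt((-1534 + 1548) + X) = sqrt((-1534 + 1548) + 3354) = sqrt(14 + 3354) = sqrt(3368) = 2*sqrt(842)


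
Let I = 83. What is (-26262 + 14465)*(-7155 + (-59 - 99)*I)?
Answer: 239113393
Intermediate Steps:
(-26262 + 14465)*(-7155 + (-59 - 99)*I) = (-26262 + 14465)*(-7155 + (-59 - 99)*83) = -11797*(-7155 - 158*83) = -11797*(-7155 - 13114) = -11797*(-20269) = 239113393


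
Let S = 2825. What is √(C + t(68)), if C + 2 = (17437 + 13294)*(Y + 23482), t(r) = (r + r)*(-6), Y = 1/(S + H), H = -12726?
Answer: √70740708180172093/9901 ≈ 26863.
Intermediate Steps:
Y = -1/9901 (Y = 1/(2825 - 12726) = 1/(-9901) = -1/9901 ≈ -0.00010100)
t(r) = -12*r (t(r) = (2*r)*(-6) = -12*r)
C = 7144812460609/9901 (C = -2 + (17437 + 13294)*(-1/9901 + 23482) = -2 + 30731*(232495281/9901) = -2 + 7144812480411/9901 = 7144812460609/9901 ≈ 7.2163e+8)
√(C + t(68)) = √(7144812460609/9901 - 12*68) = √(7144812460609/9901 - 816) = √(7144804381393/9901) = √70740708180172093/9901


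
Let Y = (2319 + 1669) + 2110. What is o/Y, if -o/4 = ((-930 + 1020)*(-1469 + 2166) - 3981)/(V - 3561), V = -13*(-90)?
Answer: 39166/2430053 ≈ 0.016117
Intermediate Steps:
V = 1170
o = 78332/797 (o = -4*((-930 + 1020)*(-1469 + 2166) - 3981)/(1170 - 3561) = -4*(90*697 - 3981)/(-2391) = -4*(62730 - 3981)*(-1)/2391 = -234996*(-1)/2391 = -4*(-19583/797) = 78332/797 ≈ 98.284)
Y = 6098 (Y = 3988 + 2110 = 6098)
o/Y = (78332/797)/6098 = (78332/797)*(1/6098) = 39166/2430053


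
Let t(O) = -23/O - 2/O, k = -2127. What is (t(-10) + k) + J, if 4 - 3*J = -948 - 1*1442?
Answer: -2653/2 ≈ -1326.5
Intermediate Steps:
t(O) = -25/O
J = 798 (J = 4/3 - (-948 - 1*1442)/3 = 4/3 - (-948 - 1442)/3 = 4/3 - 1/3*(-2390) = 4/3 + 2390/3 = 798)
(t(-10) + k) + J = (-25/(-10) - 2127) + 798 = (-25*(-1/10) - 2127) + 798 = (5/2 - 2127) + 798 = -4249/2 + 798 = -2653/2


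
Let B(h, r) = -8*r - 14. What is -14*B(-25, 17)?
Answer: 2100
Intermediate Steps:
B(h, r) = -14 - 8*r
-14*B(-25, 17) = -14*(-14 - 8*17) = -14*(-14 - 136) = -14*(-150) = 2100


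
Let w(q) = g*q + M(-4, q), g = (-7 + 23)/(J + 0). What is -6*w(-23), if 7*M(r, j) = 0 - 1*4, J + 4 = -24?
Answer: -528/7 ≈ -75.429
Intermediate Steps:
J = -28 (J = -4 - 24 = -28)
M(r, j) = -4/7 (M(r, j) = (0 - 1*4)/7 = (0 - 4)/7 = (1/7)*(-4) = -4/7)
g = -4/7 (g = (-7 + 23)/(-28 + 0) = 16/(-28) = 16*(-1/28) = -4/7 ≈ -0.57143)
w(q) = -4/7 - 4*q/7 (w(q) = -4*q/7 - 4/7 = -4/7 - 4*q/7)
-6*w(-23) = -6*(-4/7 - 4/7*(-23)) = -6*(-4/7 + 92/7) = -6*88/7 = -528/7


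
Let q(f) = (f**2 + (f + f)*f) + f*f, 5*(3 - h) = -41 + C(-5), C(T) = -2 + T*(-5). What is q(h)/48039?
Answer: 1452/400325 ≈ 0.0036271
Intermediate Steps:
C(T) = -2 - 5*T
h = 33/5 (h = 3 - (-41 + (-2 - 5*(-5)))/5 = 3 - (-41 + (-2 + 25))/5 = 3 - (-41 + 23)/5 = 3 - 1/5*(-18) = 3 + 18/5 = 33/5 ≈ 6.6000)
q(f) = 4*f**2 (q(f) = (f**2 + (2*f)*f) + f**2 = (f**2 + 2*f**2) + f**2 = 3*f**2 + f**2 = 4*f**2)
q(h)/48039 = (4*(33/5)**2)/48039 = (4*(1089/25))*(1/48039) = (4356/25)*(1/48039) = 1452/400325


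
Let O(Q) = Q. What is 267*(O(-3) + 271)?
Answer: 71556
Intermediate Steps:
267*(O(-3) + 271) = 267*(-3 + 271) = 267*268 = 71556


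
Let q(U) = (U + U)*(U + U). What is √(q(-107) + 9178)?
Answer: √54974 ≈ 234.47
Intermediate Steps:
q(U) = 4*U² (q(U) = (2*U)*(2*U) = 4*U²)
√(q(-107) + 9178) = √(4*(-107)² + 9178) = √(4*11449 + 9178) = √(45796 + 9178) = √54974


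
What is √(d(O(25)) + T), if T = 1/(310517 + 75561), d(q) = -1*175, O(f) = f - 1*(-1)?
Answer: I*√26084838478622/386078 ≈ 13.229*I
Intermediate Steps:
O(f) = 1 + f (O(f) = f + 1 = 1 + f)
d(q) = -175
T = 1/386078 ≈ 2.5901e-6
√(d(O(25)) + T) = √(-175 + 1/386078) = √(-67563649/386078) = I*√26084838478622/386078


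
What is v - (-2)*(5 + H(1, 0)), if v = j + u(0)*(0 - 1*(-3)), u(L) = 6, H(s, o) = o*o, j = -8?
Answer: 20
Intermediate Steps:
H(s, o) = o²
v = 10 (v = -8 + 6*(0 - 1*(-3)) = -8 + 6*(0 + 3) = -8 + 6*3 = -8 + 18 = 10)
v - (-2)*(5 + H(1, 0)) = 10 - (-2)*(5 + 0²) = 10 - (-2)*(5 + 0) = 10 - (-2)*5 = 10 - 1*(-10) = 10 + 10 = 20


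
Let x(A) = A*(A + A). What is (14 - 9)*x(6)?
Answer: 360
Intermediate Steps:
x(A) = 2*A² (x(A) = A*(2*A) = 2*A²)
(14 - 9)*x(6) = (14 - 9)*(2*6²) = 5*(2*36) = 5*72 = 360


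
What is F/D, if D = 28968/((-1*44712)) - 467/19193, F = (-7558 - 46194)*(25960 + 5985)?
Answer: 15349465159752690/6008993 ≈ 2.5544e+9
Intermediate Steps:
F = -1717107640 (F = -53752*31945 = -1717107640)
D = -24035972/35756559 (D = 28968/(-44712) - 467*1/19193 = 28968*(-1/44712) - 467/19193 = -1207/1863 - 467/19193 = -24035972/35756559 ≈ -0.67221)
F/D = -1717107640/(-24035972/35756559) = -1717107640*(-35756559/24035972) = 15349465159752690/6008993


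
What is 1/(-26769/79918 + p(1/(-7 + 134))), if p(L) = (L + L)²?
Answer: -1288997422/431437529 ≈ -2.9877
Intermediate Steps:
p(L) = 4*L² (p(L) = (2*L)² = 4*L²)
1/(-26769/79918 + p(1/(-7 + 134))) = 1/(-26769/79918 + 4*(1/(-7 + 134))²) = 1/(-26769*1/79918 + 4*(1/127)²) = 1/(-26769/79918 + 4*(1/127)²) = 1/(-26769/79918 + 4*(1/16129)) = 1/(-26769/79918 + 4/16129) = 1/(-431437529/1288997422) = -1288997422/431437529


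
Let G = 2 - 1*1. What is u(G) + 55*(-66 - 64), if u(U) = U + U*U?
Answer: -7148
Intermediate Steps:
G = 1 (G = 2 - 1 = 1)
u(U) = U + U²
u(G) + 55*(-66 - 64) = 1*(1 + 1) + 55*(-66 - 64) = 1*2 + 55*(-130) = 2 - 7150 = -7148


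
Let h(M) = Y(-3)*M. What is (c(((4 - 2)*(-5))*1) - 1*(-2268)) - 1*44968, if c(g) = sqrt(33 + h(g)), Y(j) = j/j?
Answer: -42700 + sqrt(23) ≈ -42695.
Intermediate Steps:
Y(j) = 1
h(M) = M (h(M) = 1*M = M)
c(g) = sqrt(33 + g)
(c(((4 - 2)*(-5))*1) - 1*(-2268)) - 1*44968 = (sqrt(33 + ((4 - 2)*(-5))*1) - 1*(-2268)) - 1*44968 = (sqrt(33 + (2*(-5))*1) + 2268) - 44968 = (sqrt(33 - 10*1) + 2268) - 44968 = (sqrt(33 - 10) + 2268) - 44968 = (sqrt(23) + 2268) - 44968 = (2268 + sqrt(23)) - 44968 = -42700 + sqrt(23)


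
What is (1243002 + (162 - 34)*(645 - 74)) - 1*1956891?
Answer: -640801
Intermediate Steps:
(1243002 + (162 - 34)*(645 - 74)) - 1*1956891 = (1243002 + 128*571) - 1956891 = (1243002 + 73088) - 1956891 = 1316090 - 1956891 = -640801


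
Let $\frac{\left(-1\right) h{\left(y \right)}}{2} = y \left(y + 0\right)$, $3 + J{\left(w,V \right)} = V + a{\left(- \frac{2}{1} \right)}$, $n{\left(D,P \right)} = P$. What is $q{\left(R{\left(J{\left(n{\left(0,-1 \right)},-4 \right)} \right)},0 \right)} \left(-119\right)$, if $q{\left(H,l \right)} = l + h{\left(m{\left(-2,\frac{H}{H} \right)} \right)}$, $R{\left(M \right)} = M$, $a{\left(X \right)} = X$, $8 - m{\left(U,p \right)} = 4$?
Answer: $3808$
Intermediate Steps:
$m{\left(U,p \right)} = 4$ ($m{\left(U,p \right)} = 8 - 4 = 4$)
$J{\left(w,V \right)} = -5 + V$ ($J{\left(w,V \right)} = -3 + \left(V - \frac{2}{1}\right) = -3 + \left(V - 2\right) = -3 + \left(-2 + V\right) = -5 + V$)
$h{\left(y \right)} = - 2 y^{2}$ ($h{\left(y \right)} = - 2 y \left(y + 0\right) = - 2 y y = - 2 y^{2}$)
$q{\left(H,l \right)} = -32 + l$ ($q{\left(H,l \right)} = l - 2 \cdot 4^{2} = l - 32 = -32 + l$)
$q{\left(R{\left(J{\left(n{\left(0,-1 \right)},-4 \right)} \right)},0 \right)} \left(-119\right) = \left(-32 + 0\right) \left(-119\right) = \left(-32\right) \left(-119\right) = 3808$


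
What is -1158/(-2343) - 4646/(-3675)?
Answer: 5047076/2870175 ≈ 1.7585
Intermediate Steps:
-1158/(-2343) - 4646/(-3675) = -1158*(-1/2343) - 4646*(-1/3675) = 386/781 + 4646/3675 = 5047076/2870175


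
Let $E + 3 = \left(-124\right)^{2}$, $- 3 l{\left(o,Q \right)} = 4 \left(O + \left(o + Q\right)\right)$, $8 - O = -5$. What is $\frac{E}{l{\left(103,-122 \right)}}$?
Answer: $\frac{15373}{8} \approx 1921.6$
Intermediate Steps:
$O = 13$ ($O = 8 - -5 = 8 + 5 = 13$)
$l{\left(o,Q \right)} = - \frac{52}{3} - \frac{4 Q}{3} - \frac{4 o}{3}$ ($l{\left(o,Q \right)} = - \frac{4 \left(13 + \left(o + Q\right)\right)}{3} = - \frac{4 \left(13 + \left(Q + o\right)\right)}{3} = - \frac{4 \left(13 + Q + o\right)}{3} = - \frac{52 + 4 Q + 4 o}{3} = - \frac{52}{3} - \frac{4 Q}{3} - \frac{4 o}{3}$)
$E = 15373$ ($E = -3 + \left(-124\right)^{2} = -3 + 15376 = 15373$)
$\frac{E}{l{\left(103,-122 \right)}} = \frac{15373}{- \frac{52}{3} - - \frac{488}{3} - \frac{412}{3}} = \frac{15373}{- \frac{52}{3} + \frac{488}{3} - \frac{412}{3}} = \frac{15373}{8}$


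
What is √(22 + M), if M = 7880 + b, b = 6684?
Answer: √14586 ≈ 120.77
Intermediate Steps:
M = 14564 (M = 7880 + 6684 = 14564)
√(22 + M) = √(22 + 14564) = √14586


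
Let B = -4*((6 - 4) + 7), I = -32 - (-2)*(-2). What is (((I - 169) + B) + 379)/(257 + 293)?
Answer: 69/275 ≈ 0.25091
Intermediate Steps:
I = -36 (I = -32 - 1*4 = -32 - 4 = -36)
B = -36 (B = -4*(2 + 7) = -4*9 = -36)
(((I - 169) + B) + 379)/(257 + 293) = (((-36 - 169) - 36) + 379)/(257 + 293) = ((-205 - 36) + 379)/550 = (-241 + 379)*(1/550) = 138*(1/550) = 69/275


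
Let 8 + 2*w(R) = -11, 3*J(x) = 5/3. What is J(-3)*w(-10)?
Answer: -95/18 ≈ -5.2778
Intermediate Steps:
J(x) = 5/9 (J(x) = (5/3)/3 = (5*(1/3))/3 = (1/3)*(5/3) = 5/9)
w(R) = -19/2 (w(R) = -4 + (1/2)*(-11) = -4 - 11/2 = -19/2)
J(-3)*w(-10) = (5/9)*(-19/2) = -95/18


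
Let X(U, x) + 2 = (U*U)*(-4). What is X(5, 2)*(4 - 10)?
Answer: 612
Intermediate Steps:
X(U, x) = -2 - 4*U² (X(U, x) = -2 + (U*U)*(-4) = -2 + U²*(-4) = -2 - 4*U²)
X(5, 2)*(4 - 10) = (-2 - 4*5²)*(4 - 10) = (-2 - 4*25)*(-6) = (-2 - 100)*(-6) = -102*(-6) = 612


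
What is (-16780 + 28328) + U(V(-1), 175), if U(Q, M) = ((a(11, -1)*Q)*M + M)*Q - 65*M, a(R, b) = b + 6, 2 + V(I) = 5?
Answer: 8573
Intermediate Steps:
V(I) = 3 (V(I) = -2 + 5 = 3)
a(R, b) = 6 + b
U(Q, M) = -65*M + Q*(M + 5*M*Q) (U(Q, M) = (((6 - 1)*Q)*M + M)*Q - 65*M = ((5*Q)*M + M)*Q - 65*M = (5*M*Q + M)*Q - 65*M = (M + 5*M*Q)*Q - 65*M = Q*(M + 5*M*Q) - 65*M = -65*M + Q*(M + 5*M*Q))
(-16780 + 28328) + U(V(-1), 175) = (-16780 + 28328) + 175*(-65 + 3 + 5*3²) = 11548 + 175*(-65 + 3 + 5*9) = 11548 + 175*(-65 + 3 + 45) = 11548 + 175*(-17) = 11548 - 2975 = 8573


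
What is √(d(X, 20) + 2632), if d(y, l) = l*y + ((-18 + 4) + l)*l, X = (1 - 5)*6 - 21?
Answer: 2*√463 ≈ 43.035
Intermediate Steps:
X = -45 (X = -4*6 - 21 = -24 - 21 = -45)
d(y, l) = l*y + l*(-14 + l) (d(y, l) = l*y + (-14 + l)*l = l*y + l*(-14 + l))
√(d(X, 20) + 2632) = √(20*(-14 + 20 - 45) + 2632) = √(20*(-39) + 2632) = √(-780 + 2632) = √1852 = 2*√463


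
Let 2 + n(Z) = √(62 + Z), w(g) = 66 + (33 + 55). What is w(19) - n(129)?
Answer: 156 - √191 ≈ 142.18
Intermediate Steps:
w(g) = 154 (w(g) = 66 + 88 = 154)
n(Z) = -2 + √(62 + Z)
w(19) - n(129) = 154 - (-2 + √(62 + 129)) = 154 - (-2 + √191) = 154 + (2 - √191) = 156 - √191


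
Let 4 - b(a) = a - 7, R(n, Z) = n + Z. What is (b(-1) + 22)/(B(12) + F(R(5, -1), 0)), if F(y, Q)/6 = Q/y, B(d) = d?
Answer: 17/6 ≈ 2.8333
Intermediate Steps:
R(n, Z) = Z + n
b(a) = 11 - a (b(a) = 4 - (a - 7) = 4 - (-7 + a) = 4 + (7 - a) = 11 - a)
F(y, Q) = 6*Q/y (F(y, Q) = 6*(Q/y) = 6*Q/y)
(b(-1) + 22)/(B(12) + F(R(5, -1), 0)) = ((11 - 1*(-1)) + 22)/(12 + 6*0/(-1 + 5)) = ((11 + 1) + 22)/(12 + 6*0/4) = (12 + 22)/(12 + 6*0*(¼)) = 34/(12 + 0) = 34/12 = 34*(1/12) = 17/6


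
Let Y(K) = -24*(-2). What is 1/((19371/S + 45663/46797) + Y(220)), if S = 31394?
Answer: 44519546/2207848781 ≈ 0.020164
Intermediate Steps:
Y(K) = 48
1/((19371/S + 45663/46797) + Y(220)) = 1/((19371/31394 + 45663/46797) + 48) = 1/((19371*(1/31394) + 45663*(1/46797)) + 48) = 1/((1761/2854 + 15221/15599) + 48) = 1/(70910573/44519546 + 48) = 1/(2207848781/44519546) = 44519546/2207848781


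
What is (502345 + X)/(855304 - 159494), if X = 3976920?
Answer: 895853/139162 ≈ 6.4375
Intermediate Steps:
(502345 + X)/(855304 - 159494) = (502345 + 3976920)/(855304 - 159494) = 4479265/695810 = 4479265*(1/695810) = 895853/139162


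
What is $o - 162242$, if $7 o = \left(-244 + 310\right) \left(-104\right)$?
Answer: $- \frac{1142558}{7} \approx -1.6322 \cdot 10^{5}$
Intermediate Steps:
$o = - \frac{6864}{7}$ ($o = \frac{\left(-244 + 310\right) \left(-104\right)}{7} = \frac{66 \left(-104\right)}{7} = \frac{1}{7} \left(-6864\right) = - \frac{6864}{7} \approx -980.57$)
$o - 162242 = - \frac{6864}{7} - 162242 = - \frac{1142558}{7}$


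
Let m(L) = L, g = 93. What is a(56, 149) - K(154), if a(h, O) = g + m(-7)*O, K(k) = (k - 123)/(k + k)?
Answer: -292631/308 ≈ -950.10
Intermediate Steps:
K(k) = (-123 + k)/(2*k) (K(k) = (-123 + k)/((2*k)) = (-123 + k)*(1/(2*k)) = (-123 + k)/(2*k))
a(h, O) = 93 - 7*O
a(56, 149) - K(154) = (93 - 7*149) - (-123 + 154)/(2*154) = (93 - 1043) - 31/(2*154) = -950 - 1*31/308 = -950 - 31/308 = -292631/308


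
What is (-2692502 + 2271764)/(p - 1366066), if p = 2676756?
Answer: -210369/655345 ≈ -0.32100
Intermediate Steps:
(-2692502 + 2271764)/(p - 1366066) = (-2692502 + 2271764)/(2676756 - 1366066) = -420738/1310690 = -420738*1/1310690 = -210369/655345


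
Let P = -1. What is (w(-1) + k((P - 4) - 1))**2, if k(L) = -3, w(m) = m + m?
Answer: 25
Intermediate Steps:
w(m) = 2*m
(w(-1) + k((P - 4) - 1))**2 = (2*(-1) - 3)**2 = (-2 - 3)**2 = (-5)**2 = 25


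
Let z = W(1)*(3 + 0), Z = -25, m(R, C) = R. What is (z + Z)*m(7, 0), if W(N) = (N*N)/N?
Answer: -154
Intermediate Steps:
W(N) = N (W(N) = N²/N = N)
z = 3 (z = 1*(3 + 0) = 1*3 = 3)
(z + Z)*m(7, 0) = (3 - 25)*7 = -22*7 = -154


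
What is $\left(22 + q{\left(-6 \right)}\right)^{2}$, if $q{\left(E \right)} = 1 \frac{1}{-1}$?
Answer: $441$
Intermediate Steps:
$q{\left(E \right)} = -1$ ($q{\left(E \right)} = 1 \left(-1\right) = -1$)
$\left(22 + q{\left(-6 \right)}\right)^{2} = \left(22 - 1\right)^{2} = 21^{2} = 441$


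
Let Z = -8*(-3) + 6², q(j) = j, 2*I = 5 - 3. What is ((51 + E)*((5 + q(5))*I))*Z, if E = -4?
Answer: 28200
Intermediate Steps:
I = 1 (I = (5 - 3)/2 = (½)*2 = 1)
Z = 60 (Z = 24 + 36 = 60)
((51 + E)*((5 + q(5))*I))*Z = ((51 - 4)*((5 + 5)*1))*60 = (47*(10*1))*60 = (47*10)*60 = 470*60 = 28200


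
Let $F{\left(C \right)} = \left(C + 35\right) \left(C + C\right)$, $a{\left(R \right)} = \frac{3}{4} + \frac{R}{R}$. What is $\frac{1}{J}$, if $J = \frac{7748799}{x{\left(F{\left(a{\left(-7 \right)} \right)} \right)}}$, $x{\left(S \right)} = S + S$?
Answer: $\frac{343}{10331732} \approx 3.3199 \cdot 10^{-5}$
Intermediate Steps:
$a{\left(R \right)} = \frac{7}{4}$ ($a{\left(R \right)} = 3 \cdot \frac{1}{4} + 1 = \frac{3}{4} + 1 = \frac{7}{4}$)
$F{\left(C \right)} = 2 C \left(35 + C\right)$ ($F{\left(C \right)} = \left(35 + C\right) 2 C = 2 C \left(35 + C\right)$)
$x{\left(S \right)} = 2 S$
$J = \frac{10331732}{343}$ ($J = \frac{7748799}{2 \cdot 2 \cdot \frac{7}{4} \left(35 + \frac{7}{4}\right)} = \frac{7748799}{2 \cdot 2 \cdot \frac{7}{4} \cdot \frac{147}{4}} = \frac{7748799}{2 \cdot \frac{1029}{8}} = \frac{7748799}{\frac{1029}{4}} = 7748799 \cdot \frac{4}{1029} = \frac{10331732}{343} \approx 30122.0$)
$\frac{1}{J} = \frac{1}{\frac{10331732}{343}} = \frac{343}{10331732}$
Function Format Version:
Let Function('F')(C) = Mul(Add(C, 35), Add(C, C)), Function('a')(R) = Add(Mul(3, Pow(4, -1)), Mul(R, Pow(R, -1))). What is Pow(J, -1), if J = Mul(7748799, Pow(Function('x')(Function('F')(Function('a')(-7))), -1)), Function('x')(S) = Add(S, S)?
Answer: Rational(343, 10331732) ≈ 3.3199e-5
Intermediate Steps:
Function('a')(R) = Rational(7, 4) (Function('a')(R) = Add(Mul(3, Rational(1, 4)), 1) = Add(Rational(3, 4), 1) = Rational(7, 4))
Function('F')(C) = Mul(2, C, Add(35, C)) (Function('F')(C) = Mul(Add(35, C), Mul(2, C)) = Mul(2, C, Add(35, C)))
Function('x')(S) = Mul(2, S)
J = Rational(10331732, 343) (J = Mul(7748799, Pow(Mul(2, Mul(2, Rational(7, 4), Add(35, Rational(7, 4)))), -1)) = Mul(7748799, Pow(Mul(2, Mul(2, Rational(7, 4), Rational(147, 4))), -1)) = Mul(7748799, Pow(Mul(2, Rational(1029, 8)), -1)) = Mul(7748799, Pow(Rational(1029, 4), -1)) = Mul(7748799, Rational(4, 1029)) = Rational(10331732, 343) ≈ 30122.)
Pow(J, -1) = Pow(Rational(10331732, 343), -1) = Rational(343, 10331732)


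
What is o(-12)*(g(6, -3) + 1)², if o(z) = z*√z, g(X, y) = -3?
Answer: -96*I*√3 ≈ -166.28*I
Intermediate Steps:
o(z) = z^(3/2)
o(-12)*(g(6, -3) + 1)² = (-12)^(3/2)*(-3 + 1)² = -24*I*√3*(-2)² = -24*I*√3*4 = -96*I*√3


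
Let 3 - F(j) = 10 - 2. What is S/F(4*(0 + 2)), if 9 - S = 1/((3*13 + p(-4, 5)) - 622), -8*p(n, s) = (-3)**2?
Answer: -8413/4673 ≈ -1.8003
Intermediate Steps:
p(n, s) = -9/8 (p(n, s) = -1/8*(-3)**2 = -1/8*9 = -9/8)
F(j) = -5 (F(j) = 3 - (10 - 2) = 3 - 1*8 = 3 - 8 = -5)
S = 42065/4673 (S = 9 - 1/((3*13 - 9/8) - 622) = 9 - 1/((39 - 9/8) - 622) = 9 - 1/(303/8 - 622) = 9 - 1/(-4673/8) = 9 - 1*(-8/4673) = 9 + 8/4673 = 42065/4673 ≈ 9.0017)
S/F(4*(0 + 2)) = (42065/4673)/(-5) = (42065/4673)*(-1/5) = -8413/4673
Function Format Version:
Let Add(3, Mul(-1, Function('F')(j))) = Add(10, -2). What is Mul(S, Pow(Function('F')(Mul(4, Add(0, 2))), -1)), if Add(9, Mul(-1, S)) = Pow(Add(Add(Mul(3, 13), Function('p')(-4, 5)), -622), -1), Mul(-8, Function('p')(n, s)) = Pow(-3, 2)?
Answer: Rational(-8413, 4673) ≈ -1.8003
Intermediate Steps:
Function('p')(n, s) = Rational(-9, 8) (Function('p')(n, s) = Mul(Rational(-1, 8), Pow(-3, 2)) = Mul(Rational(-1, 8), 9) = Rational(-9, 8))
Function('F')(j) = -5 (Function('F')(j) = Add(3, Mul(-1, Add(10, -2))) = Add(3, Mul(-1, 8)) = Add(3, -8) = -5)
S = Rational(42065, 4673) (S = Add(9, Mul(-1, Pow(Add(Add(Mul(3, 13), Rational(-9, 8)), -622), -1))) = Add(9, Mul(-1, Pow(Add(Add(39, Rational(-9, 8)), -622), -1))) = Add(9, Mul(-1, Pow(Add(Rational(303, 8), -622), -1))) = Add(9, Mul(-1, Pow(Rational(-4673, 8), -1))) = Add(9, Mul(-1, Rational(-8, 4673))) = Add(9, Rational(8, 4673)) = Rational(42065, 4673) ≈ 9.0017)
Mul(S, Pow(Function('F')(Mul(4, Add(0, 2))), -1)) = Mul(Rational(42065, 4673), Pow(-5, -1)) = Mul(Rational(42065, 4673), Rational(-1, 5)) = Rational(-8413, 4673)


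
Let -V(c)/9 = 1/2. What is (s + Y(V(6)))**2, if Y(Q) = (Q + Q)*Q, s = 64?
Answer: 43681/4 ≈ 10920.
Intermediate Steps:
V(c) = -9/2
Y(Q) = 2*Q**2 (Y(Q) = (2*Q)*Q = 2*Q**2)
(s + Y(V(6)))**2 = (64 + 2*(-9/2)**2)**2 = (64 + 2*(81/4))**2 = (64 + 81/2)**2 = (209/2)**2 = 43681/4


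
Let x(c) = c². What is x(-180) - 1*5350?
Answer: 27050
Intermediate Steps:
x(-180) - 1*5350 = (-180)² - 1*5350 = 32400 - 5350 = 27050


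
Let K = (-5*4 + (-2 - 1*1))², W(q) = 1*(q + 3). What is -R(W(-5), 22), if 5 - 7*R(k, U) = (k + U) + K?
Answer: 544/7 ≈ 77.714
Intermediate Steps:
W(q) = 3 + q (W(q) = 1*(3 + q) = 3 + q)
K = 529 (K = (-20 + (-2 - 1))² = (-20 - 3)² = (-23)² = 529)
R(k, U) = -524/7 - U/7 - k/7 (R(k, U) = 5/7 - ((k + U) + 529)/7 = 5/7 - ((U + k) + 529)/7 = 5/7 - (529 + U + k)/7 = 5/7 + (-529/7 - U/7 - k/7) = -524/7 - U/7 - k/7)
-R(W(-5), 22) = -(-524/7 - ⅐*22 - (3 - 5)/7) = -(-524/7 - 22/7 - ⅐*(-2)) = -(-524/7 - 22/7 + 2/7) = -1*(-544/7) = 544/7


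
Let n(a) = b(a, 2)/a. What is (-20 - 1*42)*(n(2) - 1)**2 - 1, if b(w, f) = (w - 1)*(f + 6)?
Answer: -559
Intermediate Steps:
b(w, f) = (-1 + w)*(6 + f)
n(a) = (-8 + 8*a)/a (n(a) = (-6 - 1*2 + 6*a + 2*a)/a = (-6 - 2 + 6*a + 2*a)/a = (-8 + 8*a)/a)
(-20 - 1*42)*(n(2) - 1)**2 - 1 = (-20 - 1*42)*((8 - 8/2) - 1)**2 - 1 = (-20 - 42)*((8 - 8*1/2) - 1)**2 - 1 = -62*((8 - 4) - 1)**2 - 1 = -62*(4 - 1)**2 - 1 = -62*3**2 - 1 = -62*9 - 1 = -558 - 1 = -559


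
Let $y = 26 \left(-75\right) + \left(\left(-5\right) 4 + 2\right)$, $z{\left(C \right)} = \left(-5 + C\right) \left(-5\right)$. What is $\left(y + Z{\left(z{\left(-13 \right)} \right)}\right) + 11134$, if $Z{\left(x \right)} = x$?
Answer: $9256$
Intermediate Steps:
$z{\left(C \right)} = 25 - 5 C$
$y = -1968$ ($y = -1950 + \left(-20 + 2\right) = -1950 - 18 = -1968$)
$\left(y + Z{\left(z{\left(-13 \right)} \right)}\right) + 11134 = \left(-1968 + \left(25 - -65\right)\right) + 11134 = \left(-1968 + \left(25 + 65\right)\right) + 11134 = \left(-1968 + 90\right) + 11134 = -1878 + 11134 = 9256$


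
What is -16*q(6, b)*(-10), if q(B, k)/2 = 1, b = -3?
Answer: 320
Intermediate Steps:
q(B, k) = 2 (q(B, k) = 2*1 = 2)
-16*q(6, b)*(-10) = -16*2*(-10) = -32*(-10) = 320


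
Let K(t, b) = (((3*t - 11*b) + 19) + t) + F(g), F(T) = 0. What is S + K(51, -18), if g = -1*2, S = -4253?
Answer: -3832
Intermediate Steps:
g = -2
K(t, b) = 19 - 11*b + 4*t (K(t, b) = (((3*t - 11*b) + 19) + t) + 0 = (((-11*b + 3*t) + 19) + t) + 0 = ((19 - 11*b + 3*t) + t) + 0 = (19 - 11*b + 4*t) + 0 = 19 - 11*b + 4*t)
S + K(51, -18) = -4253 + (19 - 11*(-18) + 4*51) = -4253 + (19 + 198 + 204) = -4253 + 421 = -3832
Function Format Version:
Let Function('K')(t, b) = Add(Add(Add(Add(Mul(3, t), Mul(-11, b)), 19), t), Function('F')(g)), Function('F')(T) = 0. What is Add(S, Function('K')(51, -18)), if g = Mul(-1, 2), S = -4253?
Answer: -3832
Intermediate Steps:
g = -2
Function('K')(t, b) = Add(19, Mul(-11, b), Mul(4, t)) (Function('K')(t, b) = Add(Add(Add(Add(Mul(3, t), Mul(-11, b)), 19), t), 0) = Add(Add(Add(Add(Mul(-11, b), Mul(3, t)), 19), t), 0) = Add(Add(Add(19, Mul(-11, b), Mul(3, t)), t), 0) = Add(Add(19, Mul(-11, b), Mul(4, t)), 0) = Add(19, Mul(-11, b), Mul(4, t)))
Add(S, Function('K')(51, -18)) = Add(-4253, Add(19, Mul(-11, -18), Mul(4, 51))) = Add(-4253, Add(19, 198, 204)) = Add(-4253, 421) = -3832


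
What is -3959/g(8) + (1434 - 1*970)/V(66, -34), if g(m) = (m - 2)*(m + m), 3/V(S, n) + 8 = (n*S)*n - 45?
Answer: 1132052105/96 ≈ 1.1792e+7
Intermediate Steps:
V(S, n) = 3/(-53 + S*n²) (V(S, n) = 3/(-8 + ((n*S)*n - 45)) = 3/(-8 + ((S*n)*n - 45)) = 3/(-8 + (S*n² - 45)) = 3/(-8 + (-45 + S*n²)) = 3/(-53 + S*n²))
g(m) = 2*m*(-2 + m) (g(m) = (-2 + m)*(2*m) = 2*m*(-2 + m))
-3959/g(8) + (1434 - 1*970)/V(66, -34) = -3959*1/(16*(-2 + 8)) + (1434 - 1*970)/((3/(-53 + 66*(-34)²))) = -3959/(2*8*6) + (1434 - 970)/((3/(-53 + 66*1156))) = -3959/96 + 464/((3/(-53 + 76296))) = -3959*1/96 + 464/((3/76243)) = -3959/96 + 464/((3*(1/76243))) = -3959/96 + 464/(3/76243) = -3959/96 + 464*(76243/3) = -3959/96 + 35376752/3 = 1132052105/96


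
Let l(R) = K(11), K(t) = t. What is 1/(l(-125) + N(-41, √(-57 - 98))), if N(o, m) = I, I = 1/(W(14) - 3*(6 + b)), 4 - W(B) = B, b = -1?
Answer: 25/274 ≈ 0.091241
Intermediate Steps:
W(B) = 4 - B
l(R) = 11
I = -1/25 (I = 1/((4 - 1*14) - 3*(6 - 1)) = 1/((4 - 14) - 3*5) = 1/(-10 - 15) = 1/(-25) = -1/25 ≈ -0.040000)
N(o, m) = -1/25
1/(l(-125) + N(-41, √(-57 - 98))) = 1/(11 - 1/25) = 1/(274/25) = 25/274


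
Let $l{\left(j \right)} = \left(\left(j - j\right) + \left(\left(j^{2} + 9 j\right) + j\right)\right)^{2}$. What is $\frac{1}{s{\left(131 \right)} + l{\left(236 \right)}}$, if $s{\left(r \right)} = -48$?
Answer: $\frac{1}{3370499088} \approx 2.9669 \cdot 10^{-10}$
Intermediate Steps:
$l{\left(j \right)} = \left(j^{2} + 10 j\right)^{2}$ ($l{\left(j \right)} = \left(0 + \left(j^{2} + 10 j\right)\right)^{2} = \left(j^{2} + 10 j\right)^{2}$)
$\frac{1}{s{\left(131 \right)} + l{\left(236 \right)}} = \frac{1}{-48 + 236^{2} \left(10 + 236\right)^{2}} = \frac{1}{-48 + 55696 \cdot 246^{2}} = \frac{1}{-48 + 55696 \cdot 60516} = \frac{1}{-48 + 3370499136} = \frac{1}{3370499088}$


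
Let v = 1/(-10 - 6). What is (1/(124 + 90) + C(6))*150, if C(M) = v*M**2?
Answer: -72075/214 ≈ -336.80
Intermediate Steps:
v = -1/16 (v = 1/(-16) = -1/16 ≈ -0.062500)
C(M) = -M**2/16
(1/(124 + 90) + C(6))*150 = (1/(124 + 90) - 1/16*6**2)*150 = (1/214 - 1/16*36)*150 = (1/214 - 9/4)*150 = -961/428*150 = -72075/214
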